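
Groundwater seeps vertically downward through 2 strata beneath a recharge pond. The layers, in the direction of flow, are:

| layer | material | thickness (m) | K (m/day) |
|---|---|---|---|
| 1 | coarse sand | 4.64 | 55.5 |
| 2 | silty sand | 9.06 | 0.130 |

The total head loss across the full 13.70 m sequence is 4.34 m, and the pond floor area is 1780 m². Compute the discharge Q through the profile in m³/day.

111

Flow is perpendicular to layering, so the layers act in series and the equivalent K is the thickness-weighted harmonic mean.
Total thickness L = 4.64 + 9.06 = 13.70 m.
Σ(b_i/K_i) = 4.64/55.5 + 9.06/0.130 = 69.78 d.
K_eq = L / Σ(b_i/K_i) = 13.70 / 69.78 = 0.1963 m/day.
Q = K_eq · A · (Δh/L) = 0.1963 × 1780 × (4.34/13.70) = 110.7 m³/day.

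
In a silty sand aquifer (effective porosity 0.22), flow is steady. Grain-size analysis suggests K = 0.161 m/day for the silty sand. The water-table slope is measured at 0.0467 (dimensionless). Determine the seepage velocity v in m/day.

0.0342

Hydraulic gradient i = 0.0467.
Darcy flux q = K · i = 0.1610 × 0.04670 = 0.007519 m/day.
Seepage velocity v = q / n_e = 0.007519 / 0.22 = 0.03418 m/day.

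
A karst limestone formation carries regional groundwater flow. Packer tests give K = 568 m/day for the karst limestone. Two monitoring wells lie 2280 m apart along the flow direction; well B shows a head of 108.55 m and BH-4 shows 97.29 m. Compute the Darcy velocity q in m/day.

Hydraulic gradient i = (108.55 − 97.29) / 2280 = 11.26 / 2280 = 0.004939.
Specific discharge q = K · i = 568.0 × 0.004939 = 2.805 m/day.

2.81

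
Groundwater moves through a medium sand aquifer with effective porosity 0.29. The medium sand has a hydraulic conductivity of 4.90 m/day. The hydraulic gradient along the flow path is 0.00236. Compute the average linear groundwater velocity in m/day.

Hydraulic gradient i = 0.00236.
Darcy flux q = K · i = 4.900 × 0.002360 = 0.01156 m/day.
Seepage velocity v = q / n_e = 0.01156 / 0.29 = 0.03988 m/day.

0.0399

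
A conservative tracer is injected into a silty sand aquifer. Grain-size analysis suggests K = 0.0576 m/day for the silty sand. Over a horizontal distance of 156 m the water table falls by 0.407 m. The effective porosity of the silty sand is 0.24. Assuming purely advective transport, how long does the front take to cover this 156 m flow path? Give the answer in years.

682

Hydraulic gradient i = Δh / L = 0.407 / 156 = 0.002609.
Darcy flux q = K · i = 0.05760 × 0.002609 = 0.0001503 m/day.
Seepage velocity v = q / n_e = 0.0001503 / 0.24 = 0.0006262 m/day.
Travel time t = L / v = 156 / 0.0006262 = 2.491e+05 days = 682.1 years.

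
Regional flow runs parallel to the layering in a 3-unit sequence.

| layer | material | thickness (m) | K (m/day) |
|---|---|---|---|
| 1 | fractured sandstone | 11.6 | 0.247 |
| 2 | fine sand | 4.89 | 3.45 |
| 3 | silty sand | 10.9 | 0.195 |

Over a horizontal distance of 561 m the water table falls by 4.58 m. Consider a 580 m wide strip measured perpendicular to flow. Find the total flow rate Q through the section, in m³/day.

104

Flow is parallel to layering, so each bed carries its own Darcy discharge and the transmissivities add.
Σ(K_i·b_i) = 0.247×11.6 + 3.45×4.89 + 0.195×10.9 = 21.86 m²/day.
Hydraulic gradient i = Δh / L = 4.58 / 561 = 0.008164.
Q = Σ(K_i·b_i) · W · i = 21.86 × 580 × 0.008164 = 103.5 m³/day.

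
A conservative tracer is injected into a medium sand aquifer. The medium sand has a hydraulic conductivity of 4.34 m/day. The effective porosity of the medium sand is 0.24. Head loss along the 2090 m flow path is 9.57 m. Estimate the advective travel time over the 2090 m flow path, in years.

69.1

Hydraulic gradient i = Δh / L = 9.57 / 2090 = 0.004579.
Darcy flux q = K · i = 4.340 × 0.004579 = 0.01987 m/day.
Seepage velocity v = q / n_e = 0.01987 / 0.24 = 0.08280 m/day.
Travel time t = L / v = 2090 / 0.08280 = 25241 days = 69.11 years.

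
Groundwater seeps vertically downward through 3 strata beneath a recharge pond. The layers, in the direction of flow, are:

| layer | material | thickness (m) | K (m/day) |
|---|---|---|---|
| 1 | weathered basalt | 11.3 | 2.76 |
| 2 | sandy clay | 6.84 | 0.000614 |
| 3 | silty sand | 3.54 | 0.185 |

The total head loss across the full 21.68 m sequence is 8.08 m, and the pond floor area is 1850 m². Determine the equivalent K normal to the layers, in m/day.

0.00194

Flow is perpendicular to layering, so the layers act in series and the equivalent K is the thickness-weighted harmonic mean.
Total thickness L = 11.3 + 6.84 + 3.54 = 21.68 m.
Σ(b_i/K_i) = 11.3/2.76 + 6.84/0.000614 + 3.54/0.185 = 11163 d.
K_eq = L / Σ(b_i/K_i) = 21.68 / 11163 = 0.001942 m/day.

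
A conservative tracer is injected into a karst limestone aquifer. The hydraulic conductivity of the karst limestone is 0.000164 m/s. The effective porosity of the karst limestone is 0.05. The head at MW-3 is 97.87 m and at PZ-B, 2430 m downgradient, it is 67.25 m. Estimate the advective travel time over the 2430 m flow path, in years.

Convert K: 0.000164 m/s × 86400 = 14.17 m/day.
Hydraulic gradient i = (97.87 − 67.25) / 2430 = 30.62 / 2430 = 0.01260.
Darcy flux q = K · i = 14.17 × 0.01260 = 0.1785 m/day.
Seepage velocity v = q / n_e = 0.1785 / 0.05 = 3.571 m/day.
Travel time t = L / v = 2430 / 3.571 = 680.5 days = 1.863 years.

1.86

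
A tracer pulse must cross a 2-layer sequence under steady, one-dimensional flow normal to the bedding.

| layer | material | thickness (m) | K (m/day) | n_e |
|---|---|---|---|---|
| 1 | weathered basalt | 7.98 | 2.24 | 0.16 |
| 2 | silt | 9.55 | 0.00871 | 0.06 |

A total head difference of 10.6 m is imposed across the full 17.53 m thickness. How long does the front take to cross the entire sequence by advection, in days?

192

With flow normal to the layers, continuity requires the same specific discharge q through every layer.
Σ(b_i/K_i) = 7.98/2.24 + 9.55/0.00871 = 1100 d.
q = Δh / Σ(b_i/K_i) = 10.6 / 1100 = 0.009636 m/day.
In each layer the seepage velocity is v_i = q/n_i, so the layer transit time is t_i = b_i·n_i / q:
  layer 1 (weathered basalt): t_1 = 7.98 × 0.16 / 0.009636 = 132.5 d
  layer 2 (silt): t_2 = 9.55 × 0.06 / 0.009636 = 59.46 d
Total t = Σ t_i = 192.0 days.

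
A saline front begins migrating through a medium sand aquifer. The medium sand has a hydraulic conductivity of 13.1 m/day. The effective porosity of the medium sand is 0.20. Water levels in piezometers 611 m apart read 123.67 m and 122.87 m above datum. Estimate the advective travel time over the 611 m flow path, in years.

19.5

Hydraulic gradient i = (123.67 − 122.87) / 611 = 0.8 / 611 = 0.001309.
Darcy flux q = K · i = 13.10 × 0.001309 = 0.01715 m/day.
Seepage velocity v = q / n_e = 0.01715 / 0.20 = 0.08576 m/day.
Travel time t = L / v = 611 / 0.08576 = 7124 days = 19.51 years.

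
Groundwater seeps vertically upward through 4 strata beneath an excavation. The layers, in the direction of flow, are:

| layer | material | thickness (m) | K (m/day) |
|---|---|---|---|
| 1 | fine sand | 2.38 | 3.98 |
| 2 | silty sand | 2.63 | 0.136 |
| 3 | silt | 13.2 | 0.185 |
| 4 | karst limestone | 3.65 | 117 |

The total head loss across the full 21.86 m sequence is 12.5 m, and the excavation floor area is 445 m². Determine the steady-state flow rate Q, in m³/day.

60.9

Flow is perpendicular to layering, so the layers act in series and the equivalent K is the thickness-weighted harmonic mean.
Total thickness L = 2.38 + 2.63 + 13.2 + 3.65 = 21.86 m.
Σ(b_i/K_i) = 2.38/3.98 + 2.63/0.136 + 13.2/0.185 + 3.65/117 = 91.32 d.
K_eq = L / Σ(b_i/K_i) = 21.86 / 91.32 = 0.2394 m/day.
Q = K_eq · A · (Δh/L) = 0.2394 × 445 × (12.5/21.86) = 60.91 m³/day.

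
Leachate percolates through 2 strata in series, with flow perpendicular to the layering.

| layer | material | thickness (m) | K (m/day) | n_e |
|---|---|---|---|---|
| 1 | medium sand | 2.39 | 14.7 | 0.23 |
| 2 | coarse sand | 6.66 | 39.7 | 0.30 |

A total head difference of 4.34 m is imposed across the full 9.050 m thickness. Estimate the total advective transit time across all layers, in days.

With flow normal to the layers, continuity requires the same specific discharge q through every layer.
Σ(b_i/K_i) = 2.39/14.7 + 6.66/39.7 = 0.3303 d.
q = Δh / Σ(b_i/K_i) = 4.34 / 0.3303 = 13.14 m/day.
In each layer the seepage velocity is v_i = q/n_i, so the layer transit time is t_i = b_i·n_i / q:
  layer 1 (medium sand): t_1 = 2.39 × 0.23 / 13.14 = 0.04184 d
  layer 2 (coarse sand): t_2 = 6.66 × 0.30 / 13.14 = 0.1521 d
Total t = Σ t_i = 0.1939 days.

0.194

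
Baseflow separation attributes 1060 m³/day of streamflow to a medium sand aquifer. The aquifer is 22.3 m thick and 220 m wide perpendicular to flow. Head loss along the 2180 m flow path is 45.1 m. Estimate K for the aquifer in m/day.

10.4

Cross-sectional area A = 220 × 22.3 = 4906 m².
Hydraulic gradient i = Δh / L = 45.1 / 2180 = 0.02069.
From Q = K·A·i, K = Q / (A·i) = 1060 / (4906 × 0.02069) = 10.44 m/day.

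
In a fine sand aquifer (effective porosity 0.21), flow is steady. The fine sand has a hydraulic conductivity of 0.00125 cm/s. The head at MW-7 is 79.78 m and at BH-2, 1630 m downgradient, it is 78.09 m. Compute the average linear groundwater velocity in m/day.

0.00533

Convert K: 0.00125 cm/s × 864 = 1.080 m/day.
Hydraulic gradient i = (79.78 − 78.09) / 1630 = 1.69 / 1630 = 0.001037.
Darcy flux q = K · i = 1.080 × 0.001037 = 0.001120 m/day.
Seepage velocity v = q / n_e = 0.001120 / 0.21 = 0.005332 m/day.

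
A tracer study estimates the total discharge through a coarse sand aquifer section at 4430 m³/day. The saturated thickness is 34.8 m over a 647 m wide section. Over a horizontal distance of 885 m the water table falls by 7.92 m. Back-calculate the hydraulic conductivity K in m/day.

22.0

Cross-sectional area A = 647 × 34.8 = 22516 m².
Hydraulic gradient i = Δh / L = 7.92 / 885 = 0.008949.
From Q = K·A·i, K = Q / (A·i) = 4430 / (22516 × 0.008949) = 21.99 m/day.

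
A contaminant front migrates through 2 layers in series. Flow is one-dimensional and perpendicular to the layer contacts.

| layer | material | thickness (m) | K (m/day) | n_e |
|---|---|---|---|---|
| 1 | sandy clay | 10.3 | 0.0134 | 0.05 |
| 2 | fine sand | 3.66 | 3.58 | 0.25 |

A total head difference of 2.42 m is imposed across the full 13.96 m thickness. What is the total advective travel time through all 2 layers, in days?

455

With flow normal to the layers, continuity requires the same specific discharge q through every layer.
Σ(b_i/K_i) = 10.3/0.0134 + 3.66/3.58 = 769.7 d.
q = Δh / Σ(b_i/K_i) = 2.42 / 769.7 = 0.003144 m/day.
In each layer the seepage velocity is v_i = q/n_i, so the layer transit time is t_i = b_i·n_i / q:
  layer 1 (sandy clay): t_1 = 10.3 × 0.05 / 0.003144 = 163.8 d
  layer 2 (fine sand): t_2 = 3.66 × 0.25 / 0.003144 = 291.0 d
Total t = Σ t_i = 454.8 days.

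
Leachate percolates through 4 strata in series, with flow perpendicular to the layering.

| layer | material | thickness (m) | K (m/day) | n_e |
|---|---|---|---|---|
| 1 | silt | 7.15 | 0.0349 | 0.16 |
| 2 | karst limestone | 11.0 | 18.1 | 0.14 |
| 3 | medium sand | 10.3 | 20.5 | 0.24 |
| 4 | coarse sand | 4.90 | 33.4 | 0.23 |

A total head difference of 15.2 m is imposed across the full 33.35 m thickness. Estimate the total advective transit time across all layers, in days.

With flow normal to the layers, continuity requires the same specific discharge q through every layer.
Σ(b_i/K_i) = 7.15/0.0349 + 11.0/18.1 + 10.3/20.5 + 4.90/33.4 = 206.1 d.
q = Δh / Σ(b_i/K_i) = 15.2 / 206.1 = 0.07374 m/day.
In each layer the seepage velocity is v_i = q/n_i, so the layer transit time is t_i = b_i·n_i / q:
  layer 1 (silt): t_1 = 7.15 × 0.16 / 0.07374 = 15.51 d
  layer 2 (karst limestone): t_2 = 11.0 × 0.14 / 0.07374 = 20.88 d
  layer 3 (medium sand): t_3 = 10.3 × 0.24 / 0.07374 = 33.52 d
  layer 4 (coarse sand): t_4 = 4.90 × 0.23 / 0.07374 = 15.28 d
Total t = Σ t_i = 85.20 days.

85.2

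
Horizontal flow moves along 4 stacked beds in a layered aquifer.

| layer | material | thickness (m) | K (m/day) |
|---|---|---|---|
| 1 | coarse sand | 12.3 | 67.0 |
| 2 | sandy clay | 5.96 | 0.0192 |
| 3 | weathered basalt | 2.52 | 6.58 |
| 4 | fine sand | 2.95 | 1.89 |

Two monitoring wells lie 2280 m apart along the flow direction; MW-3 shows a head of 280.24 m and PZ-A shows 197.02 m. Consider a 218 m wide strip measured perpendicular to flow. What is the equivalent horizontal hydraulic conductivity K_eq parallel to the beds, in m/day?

Flow is parallel to layering, so each bed carries its own Darcy discharge and the transmissivities add.
Σ(K_i·b_i) = 67.0×12.3 + 0.0192×5.96 + 6.58×2.52 + 1.89×2.95 = 846.4 m²/day.
Total thickness b = 23.73 m, so K_eq = Σ(K_i·b_i)/b = 35.67 m/day.

35.7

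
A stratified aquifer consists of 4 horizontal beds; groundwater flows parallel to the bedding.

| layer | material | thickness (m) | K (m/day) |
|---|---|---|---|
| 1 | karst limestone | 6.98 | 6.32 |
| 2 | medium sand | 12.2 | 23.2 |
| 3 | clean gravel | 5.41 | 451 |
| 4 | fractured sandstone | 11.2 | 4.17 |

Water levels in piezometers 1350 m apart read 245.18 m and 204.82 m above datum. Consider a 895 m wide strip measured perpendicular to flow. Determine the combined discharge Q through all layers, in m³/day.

Flow is parallel to layering, so each bed carries its own Darcy discharge and the transmissivities add.
Σ(K_i·b_i) = 6.32×6.98 + 23.2×12.2 + 451×5.41 + 4.17×11.2 = 2814 m²/day.
Hydraulic gradient i = (245.18 − 204.82) / 1350 = 40.36 / 1350 = 0.02990.
Q = Σ(K_i·b_i) · W · i = 2814 × 895 × 0.02990 = 75289 m³/day.

75300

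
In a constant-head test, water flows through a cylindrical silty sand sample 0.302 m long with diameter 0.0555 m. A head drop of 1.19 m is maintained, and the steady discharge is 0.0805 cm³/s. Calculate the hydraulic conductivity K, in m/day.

Cross-sectional area A = π·(d/2)² = π × (0.0555/2)² = 0.002419 m².
Convert discharge: 0.0805 cm³/s = 8.050e-08 m³/s.
Darcy's law rearranged: K = Q·L / (A·Δh) = 8.050e-08 × 0.302 / (0.002419 × 1.19) = 8.445e-06 m/s = 0.7296 m/day.

0.730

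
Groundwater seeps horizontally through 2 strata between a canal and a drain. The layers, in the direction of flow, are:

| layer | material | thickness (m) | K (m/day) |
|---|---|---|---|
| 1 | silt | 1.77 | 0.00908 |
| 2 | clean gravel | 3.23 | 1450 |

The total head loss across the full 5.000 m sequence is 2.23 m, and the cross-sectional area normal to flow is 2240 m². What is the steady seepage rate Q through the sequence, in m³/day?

Flow is perpendicular to layering, so the layers act in series and the equivalent K is the thickness-weighted harmonic mean.
Total thickness L = 1.77 + 3.23 = 5.000 m.
Σ(b_i/K_i) = 1.77/0.00908 + 3.23/1450 = 194.9 d.
K_eq = L / Σ(b_i/K_i) = 5.000 / 194.9 = 0.02565 m/day.
Q = K_eq · A · (Δh/L) = 0.02565 × 2240 × (2.23/5.000) = 25.62 m³/day.

25.6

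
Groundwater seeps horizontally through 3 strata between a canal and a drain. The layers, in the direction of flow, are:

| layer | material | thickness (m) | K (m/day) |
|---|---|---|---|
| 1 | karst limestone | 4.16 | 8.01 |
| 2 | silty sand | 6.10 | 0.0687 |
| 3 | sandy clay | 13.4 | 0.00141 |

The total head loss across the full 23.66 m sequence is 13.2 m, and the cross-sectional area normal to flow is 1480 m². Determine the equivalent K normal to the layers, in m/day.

Flow is perpendicular to layering, so the layers act in series and the equivalent K is the thickness-weighted harmonic mean.
Total thickness L = 4.16 + 6.10 + 13.4 = 23.66 m.
Σ(b_i/K_i) = 4.16/8.01 + 6.10/0.0687 + 13.4/0.00141 = 9593 d.
K_eq = L / Σ(b_i/K_i) = 23.66 / 9593 = 0.002466 m/day.

0.00247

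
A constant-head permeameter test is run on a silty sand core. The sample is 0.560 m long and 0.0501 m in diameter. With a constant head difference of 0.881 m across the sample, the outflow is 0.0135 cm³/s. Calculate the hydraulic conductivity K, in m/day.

0.376

Cross-sectional area A = π·(d/2)² = π × (0.0501/2)² = 0.001971 m².
Convert discharge: 0.0135 cm³/s = 1.350e-08 m³/s.
Darcy's law rearranged: K = Q·L / (A·Δh) = 1.350e-08 × 0.560 / (0.001971 × 0.881) = 4.353e-06 m/s = 0.3761 m/day.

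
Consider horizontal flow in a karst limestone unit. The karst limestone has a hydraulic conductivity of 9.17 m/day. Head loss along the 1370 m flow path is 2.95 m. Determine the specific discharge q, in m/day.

Hydraulic gradient i = Δh / L = 2.95 / 1370 = 0.002153.
Specific discharge q = K · i = 9.170 × 0.002153 = 0.01975 m/day.

0.0197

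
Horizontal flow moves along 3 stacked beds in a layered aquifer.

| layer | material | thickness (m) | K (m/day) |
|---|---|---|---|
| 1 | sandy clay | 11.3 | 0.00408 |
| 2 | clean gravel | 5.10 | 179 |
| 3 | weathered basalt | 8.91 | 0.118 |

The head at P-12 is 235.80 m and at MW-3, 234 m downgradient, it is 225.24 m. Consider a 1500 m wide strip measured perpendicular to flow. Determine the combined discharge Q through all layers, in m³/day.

61900

Flow is parallel to layering, so each bed carries its own Darcy discharge and the transmissivities add.
Σ(K_i·b_i) = 0.00408×11.3 + 179×5.10 + 0.118×8.91 = 914.0 m²/day.
Hydraulic gradient i = (235.80 − 225.24) / 234 = 10.56 / 234 = 0.04513.
Q = Σ(K_i·b_i) · W · i = 914.0 × 1500 × 0.04513 = 61871 m³/day.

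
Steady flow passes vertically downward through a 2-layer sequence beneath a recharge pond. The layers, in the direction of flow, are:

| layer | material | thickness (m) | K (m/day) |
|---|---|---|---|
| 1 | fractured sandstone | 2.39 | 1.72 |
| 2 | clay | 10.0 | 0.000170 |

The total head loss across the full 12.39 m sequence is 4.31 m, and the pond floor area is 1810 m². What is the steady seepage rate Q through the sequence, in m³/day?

0.133

Flow is perpendicular to layering, so the layers act in series and the equivalent K is the thickness-weighted harmonic mean.
Total thickness L = 2.39 + 10.0 = 12.39 m.
Σ(b_i/K_i) = 2.39/1.72 + 10.0/0.000170 = 58825 d.
K_eq = L / Σ(b_i/K_i) = 12.39 / 58825 = 0.0002106 m/day.
Q = K_eq · A · (Δh/L) = 0.0002106 × 1810 × (4.31/12.39) = 0.1326 m³/day.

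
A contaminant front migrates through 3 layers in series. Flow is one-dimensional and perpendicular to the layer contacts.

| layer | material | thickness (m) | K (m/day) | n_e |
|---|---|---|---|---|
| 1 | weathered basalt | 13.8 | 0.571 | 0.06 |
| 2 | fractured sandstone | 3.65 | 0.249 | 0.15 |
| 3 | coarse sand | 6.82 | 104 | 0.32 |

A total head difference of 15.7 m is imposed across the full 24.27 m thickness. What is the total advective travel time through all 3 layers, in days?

With flow normal to the layers, continuity requires the same specific discharge q through every layer.
Σ(b_i/K_i) = 13.8/0.571 + 3.65/0.249 + 6.82/104 = 38.89 d.
q = Δh / Σ(b_i/K_i) = 15.7 / 38.89 = 0.4037 m/day.
In each layer the seepage velocity is v_i = q/n_i, so the layer transit time is t_i = b_i·n_i / q:
  layer 1 (weathered basalt): t_1 = 13.8 × 0.06 / 0.4037 = 2.051 d
  layer 2 (fractured sandstone): t_2 = 3.65 × 0.15 / 0.4037 = 1.356 d
  layer 3 (coarse sand): t_3 = 6.82 × 0.32 / 0.4037 = 5.406 d
Total t = Σ t_i = 8.814 days.

8.81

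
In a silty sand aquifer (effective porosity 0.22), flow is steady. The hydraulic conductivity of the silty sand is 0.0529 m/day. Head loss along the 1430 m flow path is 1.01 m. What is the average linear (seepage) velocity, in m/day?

0.000170

Hydraulic gradient i = Δh / L = 1.01 / 1430 = 0.0007063.
Darcy flux q = K · i = 0.05290 × 0.0007063 = 3.736e-05 m/day.
Seepage velocity v = q / n_e = 3.736e-05 / 0.22 = 0.0001698 m/day.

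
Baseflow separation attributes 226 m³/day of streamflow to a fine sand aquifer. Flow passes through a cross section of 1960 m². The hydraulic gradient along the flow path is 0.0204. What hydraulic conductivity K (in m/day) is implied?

5.65

Hydraulic gradient i = 0.0204.
From Q = K·A·i, K = Q / (A·i) = 226 / (1960 × 0.02040) = 5.652 m/day.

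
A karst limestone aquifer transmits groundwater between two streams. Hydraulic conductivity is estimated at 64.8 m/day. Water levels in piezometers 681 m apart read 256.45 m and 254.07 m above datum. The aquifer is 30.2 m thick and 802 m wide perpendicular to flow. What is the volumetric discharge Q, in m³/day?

5490

Cross-sectional area A = 802 × 30.2 = 24220 m².
Hydraulic gradient i = (256.45 − 254.07) / 681 = 2.38 / 681 = 0.003495.
Darcy's law: Q = K · A · i = 64.80 × 24220 × 0.003495 = 5485 m³/day.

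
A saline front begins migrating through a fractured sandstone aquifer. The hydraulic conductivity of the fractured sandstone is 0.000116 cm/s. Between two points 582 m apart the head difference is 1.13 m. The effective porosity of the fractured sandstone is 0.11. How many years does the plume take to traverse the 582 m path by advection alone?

901

Convert K: 0.000116 cm/s × 864 = 0.1002 m/day.
Hydraulic gradient i = Δh / L = 1.13 / 582 = 0.001942.
Darcy flux q = K · i = 0.1002 × 0.001942 = 0.0001946 m/day.
Seepage velocity v = q / n_e = 0.0001946 / 0.11 = 0.001769 m/day.
Travel time t = L / v = 582 / 0.001769 = 3.290e+05 days = 900.7 years.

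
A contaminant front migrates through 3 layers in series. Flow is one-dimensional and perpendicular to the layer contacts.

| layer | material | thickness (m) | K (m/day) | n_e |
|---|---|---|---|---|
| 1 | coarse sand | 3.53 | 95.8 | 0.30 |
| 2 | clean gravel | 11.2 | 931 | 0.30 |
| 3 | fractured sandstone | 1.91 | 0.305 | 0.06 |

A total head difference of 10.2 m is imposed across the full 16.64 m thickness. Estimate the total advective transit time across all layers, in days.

2.81

With flow normal to the layers, continuity requires the same specific discharge q through every layer.
Σ(b_i/K_i) = 3.53/95.8 + 11.2/931 + 1.91/0.305 = 6.311 d.
q = Δh / Σ(b_i/K_i) = 10.2 / 6.311 = 1.616 m/day.
In each layer the seepage velocity is v_i = q/n_i, so the layer transit time is t_i = b_i·n_i / q:
  layer 1 (coarse sand): t_1 = 3.53 × 0.30 / 1.616 = 0.6552 d
  layer 2 (clean gravel): t_2 = 11.2 × 0.30 / 1.616 = 2.079 d
  layer 3 (fractured sandstone): t_3 = 1.91 × 0.06 / 1.616 = 0.07091 d
Total t = Σ t_i = 2.805 days.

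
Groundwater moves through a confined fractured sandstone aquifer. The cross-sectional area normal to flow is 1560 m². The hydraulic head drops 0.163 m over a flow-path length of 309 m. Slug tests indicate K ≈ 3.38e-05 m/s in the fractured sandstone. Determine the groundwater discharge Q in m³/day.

Convert K: 3.38e-05 m/s × 86400 = 2.920 m/day.
Hydraulic gradient i = Δh / L = 0.163 / 309 = 0.0005275.
Darcy's law: Q = K · A · i = 2.920 × 1560 × 0.0005275 = 2.403 m³/day.

2.40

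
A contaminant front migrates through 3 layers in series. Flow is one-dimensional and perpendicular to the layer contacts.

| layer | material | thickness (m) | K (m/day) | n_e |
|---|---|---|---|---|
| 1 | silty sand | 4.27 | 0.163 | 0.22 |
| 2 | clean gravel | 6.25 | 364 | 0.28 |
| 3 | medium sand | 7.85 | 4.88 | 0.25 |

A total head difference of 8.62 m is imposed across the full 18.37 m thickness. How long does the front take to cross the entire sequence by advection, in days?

15.0

With flow normal to the layers, continuity requires the same specific discharge q through every layer.
Σ(b_i/K_i) = 4.27/0.163 + 6.25/364 + 7.85/4.88 = 27.82 d.
q = Δh / Σ(b_i/K_i) = 8.62 / 27.82 = 0.3098 m/day.
In each layer the seepage velocity is v_i = q/n_i, so the layer transit time is t_i = b_i·n_i / q:
  layer 1 (silty sand): t_1 = 4.27 × 0.22 / 0.3098 = 3.032 d
  layer 2 (clean gravel): t_2 = 6.25 × 0.28 / 0.3098 = 5.648 d
  layer 3 (medium sand): t_3 = 7.85 × 0.25 / 0.3098 = 6.334 d
Total t = Σ t_i = 15.01 days.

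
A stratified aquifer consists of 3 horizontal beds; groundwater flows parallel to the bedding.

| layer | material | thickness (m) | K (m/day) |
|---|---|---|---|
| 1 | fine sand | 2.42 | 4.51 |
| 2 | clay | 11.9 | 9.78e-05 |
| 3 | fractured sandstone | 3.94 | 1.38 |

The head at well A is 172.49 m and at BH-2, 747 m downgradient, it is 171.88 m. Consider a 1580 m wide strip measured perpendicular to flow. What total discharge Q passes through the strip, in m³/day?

21.1

Flow is parallel to layering, so each bed carries its own Darcy discharge and the transmissivities add.
Σ(K_i·b_i) = 4.51×2.42 + 9.78e-05×11.9 + 1.38×3.94 = 16.35 m²/day.
Hydraulic gradient i = (172.49 − 171.88) / 747 = 0.61 / 747 = 0.0008166.
Q = Σ(K_i·b_i) · W · i = 16.35 × 1580 × 0.0008166 = 21.10 m³/day.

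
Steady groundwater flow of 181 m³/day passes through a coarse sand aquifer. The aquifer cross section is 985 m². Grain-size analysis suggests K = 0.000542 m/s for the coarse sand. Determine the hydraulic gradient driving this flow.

0.00392

Convert K: 0.000542 m/s × 86400 = 46.83 m/day.
From Q = K·A·i, i = Q / (K·A) = 181 / (46.83 × 985.0) = 0.003924.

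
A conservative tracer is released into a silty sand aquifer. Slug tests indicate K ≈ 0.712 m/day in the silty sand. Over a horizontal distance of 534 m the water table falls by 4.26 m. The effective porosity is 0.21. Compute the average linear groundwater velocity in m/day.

Hydraulic gradient i = Δh / L = 4.26 / 534 = 0.007978.
Darcy flux q = K · i = 0.7120 × 0.007978 = 0.005680 m/day.
Seepage velocity v = q / n_e = 0.005680 / 0.21 = 0.02705 m/day.

0.0270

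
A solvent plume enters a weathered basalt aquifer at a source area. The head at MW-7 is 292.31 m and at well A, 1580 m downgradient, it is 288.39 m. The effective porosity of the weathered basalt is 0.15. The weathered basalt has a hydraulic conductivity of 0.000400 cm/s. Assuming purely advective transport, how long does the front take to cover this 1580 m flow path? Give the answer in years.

Convert K: 0.000400 cm/s × 864 = 0.3456 m/day.
Hydraulic gradient i = (292.31 − 288.39) / 1580 = 3.92 / 1580 = 0.002481.
Darcy flux q = K · i = 0.3456 × 0.002481 = 0.0008574 m/day.
Seepage velocity v = q / n_e = 0.0008574 / 0.15 = 0.005716 m/day.
Travel time t = L / v = 1580 / 0.005716 = 2.764e+05 days = 756.8 years.

757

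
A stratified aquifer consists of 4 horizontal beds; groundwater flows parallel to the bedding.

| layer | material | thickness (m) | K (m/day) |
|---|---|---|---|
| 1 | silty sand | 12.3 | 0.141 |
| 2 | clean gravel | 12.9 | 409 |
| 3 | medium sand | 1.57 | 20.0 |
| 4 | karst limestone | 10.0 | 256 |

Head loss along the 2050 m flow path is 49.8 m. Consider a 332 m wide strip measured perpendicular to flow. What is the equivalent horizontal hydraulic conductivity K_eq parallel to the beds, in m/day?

Flow is parallel to layering, so each bed carries its own Darcy discharge and the transmissivities add.
Σ(K_i·b_i) = 0.141×12.3 + 409×12.9 + 20.0×1.57 + 256×10.0 = 7869 m²/day.
Total thickness b = 36.77 m, so K_eq = Σ(K_i·b_i)/b = 214.0 m/day.

214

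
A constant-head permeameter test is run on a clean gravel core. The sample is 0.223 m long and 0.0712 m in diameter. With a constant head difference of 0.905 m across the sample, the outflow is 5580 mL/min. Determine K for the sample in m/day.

Cross-sectional area A = π·(d/2)² = π × (0.0712/2)² = 0.003982 m².
Convert discharge: 5580 mL/min = 9.300e-05 m³/s.
Darcy's law rearranged: K = Q·L / (A·Δh) = 9.300e-05 × 0.223 / (0.003982 × 0.905) = 0.005756 m/s = 497.3 m/day.

497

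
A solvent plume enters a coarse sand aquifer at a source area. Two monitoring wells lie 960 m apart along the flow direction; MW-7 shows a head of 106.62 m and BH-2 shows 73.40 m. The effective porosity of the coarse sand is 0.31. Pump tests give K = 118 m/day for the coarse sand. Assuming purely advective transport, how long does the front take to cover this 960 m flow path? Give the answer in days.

72.9

Hydraulic gradient i = (106.62 − 73.40) / 960 = 33.22 / 960 = 0.03460.
Darcy flux q = K · i = 118.0 × 0.03460 = 4.083 m/day.
Seepage velocity v = q / n_e = 4.083 / 0.31 = 13.17 m/day.
Travel time t = L / v = 960 / 13.17 = 72.88 days.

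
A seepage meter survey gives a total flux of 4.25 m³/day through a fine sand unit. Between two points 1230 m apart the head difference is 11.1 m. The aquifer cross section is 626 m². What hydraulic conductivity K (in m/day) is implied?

Hydraulic gradient i = Δh / L = 11.1 / 1230 = 0.009024.
From Q = K·A·i, K = Q / (A·i) = 4.25 / (626.0 × 0.009024) = 0.7523 m/day.

0.752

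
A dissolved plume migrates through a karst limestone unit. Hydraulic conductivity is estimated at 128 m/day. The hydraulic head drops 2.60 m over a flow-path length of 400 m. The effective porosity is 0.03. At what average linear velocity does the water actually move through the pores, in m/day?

Hydraulic gradient i = Δh / L = 2.60 / 400 = 0.006500.
Darcy flux q = K · i = 128.0 × 0.006500 = 0.8320 m/day.
Seepage velocity v = q / n_e = 0.8320 / 0.03 = 27.73 m/day.

27.7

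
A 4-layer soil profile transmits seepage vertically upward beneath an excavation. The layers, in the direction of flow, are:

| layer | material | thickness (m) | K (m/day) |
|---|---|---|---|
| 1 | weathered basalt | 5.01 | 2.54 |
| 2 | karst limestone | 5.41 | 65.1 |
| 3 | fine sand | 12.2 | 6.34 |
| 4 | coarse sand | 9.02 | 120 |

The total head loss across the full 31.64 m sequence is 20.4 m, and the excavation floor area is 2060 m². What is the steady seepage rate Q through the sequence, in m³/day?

Flow is perpendicular to layering, so the layers act in series and the equivalent K is the thickness-weighted harmonic mean.
Total thickness L = 5.01 + 5.41 + 12.2 + 9.02 = 31.64 m.
Σ(b_i/K_i) = 5.01/2.54 + 5.41/65.1 + 12.2/6.34 + 9.02/120 = 4.055 d.
K_eq = L / Σ(b_i/K_i) = 31.64 / 4.055 = 7.803 m/day.
Q = K_eq · A · (Δh/L) = 7.803 × 2060 × (20.4/31.64) = 10363 m³/day.

10400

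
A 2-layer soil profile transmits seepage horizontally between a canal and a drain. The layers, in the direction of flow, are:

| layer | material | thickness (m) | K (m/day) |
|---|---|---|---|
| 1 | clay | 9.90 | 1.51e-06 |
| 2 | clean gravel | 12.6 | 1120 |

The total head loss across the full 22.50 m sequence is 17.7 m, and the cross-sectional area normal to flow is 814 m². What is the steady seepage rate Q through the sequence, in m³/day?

0.00220

Flow is perpendicular to layering, so the layers act in series and the equivalent K is the thickness-weighted harmonic mean.
Total thickness L = 9.90 + 12.6 = 22.50 m.
Σ(b_i/K_i) = 9.90/1.51e-06 + 12.6/1120 = 6.556e+06 d.
K_eq = L / Σ(b_i/K_i) = 22.50 / 6.556e+06 = 3.432e-06 m/day.
Q = K_eq · A · (Δh/L) = 3.432e-06 × 814 × (17.7/22.50) = 0.002198 m³/day.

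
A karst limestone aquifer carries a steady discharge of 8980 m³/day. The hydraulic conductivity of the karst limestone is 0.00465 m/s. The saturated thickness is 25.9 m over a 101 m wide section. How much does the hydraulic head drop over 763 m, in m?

Convert K: 0.00465 m/s × 86400 = 401.8 m/day.
Cross-sectional area A = 101 × 25.9 = 2616 m².
From Q = K·A·i, i = Q / (K·A) = 8980 / (401.8 × 2616) = 0.008545.
Head loss Δh = i · L = 0.008545 × 763 = 6.519 m.

6.52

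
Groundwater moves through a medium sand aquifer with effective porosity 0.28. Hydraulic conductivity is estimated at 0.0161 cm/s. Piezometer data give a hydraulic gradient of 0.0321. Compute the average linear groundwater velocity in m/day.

1.59

Convert K: 0.0161 cm/s × 864 = 13.91 m/day.
Hydraulic gradient i = 0.0321.
Darcy flux q = K · i = 13.91 × 0.03210 = 0.4465 m/day.
Seepage velocity v = q / n_e = 0.4465 / 0.28 = 1.595 m/day.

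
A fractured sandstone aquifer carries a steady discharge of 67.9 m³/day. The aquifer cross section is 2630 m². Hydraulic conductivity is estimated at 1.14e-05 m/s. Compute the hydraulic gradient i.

Convert K: 1.14e-05 m/s × 86400 = 0.9850 m/day.
From Q = K·A·i, i = Q / (K·A) = 67.9 / (0.9850 × 2630) = 0.02621.

0.0262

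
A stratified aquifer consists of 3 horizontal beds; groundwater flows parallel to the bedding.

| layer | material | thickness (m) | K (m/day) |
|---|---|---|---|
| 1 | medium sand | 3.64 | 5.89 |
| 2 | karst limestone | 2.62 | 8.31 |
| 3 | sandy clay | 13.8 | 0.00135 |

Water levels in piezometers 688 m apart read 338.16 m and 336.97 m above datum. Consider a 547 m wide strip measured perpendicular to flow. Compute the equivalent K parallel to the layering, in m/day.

2.16

Flow is parallel to layering, so each bed carries its own Darcy discharge and the transmissivities add.
Σ(K_i·b_i) = 5.89×3.64 + 8.31×2.62 + 0.00135×13.8 = 43.23 m²/day.
Total thickness b = 20.06 m, so K_eq = Σ(K_i·b_i)/b = 2.155 m/day.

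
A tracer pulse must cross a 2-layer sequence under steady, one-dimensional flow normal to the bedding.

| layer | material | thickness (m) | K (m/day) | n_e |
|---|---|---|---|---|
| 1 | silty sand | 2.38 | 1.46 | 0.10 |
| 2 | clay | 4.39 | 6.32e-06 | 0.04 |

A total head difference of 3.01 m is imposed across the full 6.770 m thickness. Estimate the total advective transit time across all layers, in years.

With flow normal to the layers, continuity requires the same specific discharge q through every layer.
Σ(b_i/K_i) = 2.38/1.46 + 4.39/6.32e-06 = 6.946e+05 d.
q = Δh / Σ(b_i/K_i) = 3.01 / 6.946e+05 = 4.333e-06 m/day.
In each layer the seepage velocity is v_i = q/n_i, so the layer transit time is t_i = b_i·n_i / q:
  layer 1 (silty sand): t_1 = 2.38 × 0.10 / 4.333e-06 = 54924 d
  layer 2 (clay): t_2 = 4.39 × 0.04 / 4.333e-06 = 40523 d
Total t = Σ t_i = 95447 days = 261.3 years.

261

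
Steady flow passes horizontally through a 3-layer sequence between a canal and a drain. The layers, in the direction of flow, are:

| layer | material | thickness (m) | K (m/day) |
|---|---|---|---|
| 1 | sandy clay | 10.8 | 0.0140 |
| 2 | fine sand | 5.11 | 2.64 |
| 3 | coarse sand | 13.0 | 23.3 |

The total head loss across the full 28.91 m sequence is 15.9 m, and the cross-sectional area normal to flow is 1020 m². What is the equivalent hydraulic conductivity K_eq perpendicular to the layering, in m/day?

Flow is perpendicular to layering, so the layers act in series and the equivalent K is the thickness-weighted harmonic mean.
Total thickness L = 10.8 + 5.11 + 13.0 = 28.91 m.
Σ(b_i/K_i) = 10.8/0.0140 + 5.11/2.64 + 13.0/23.3 = 773.9 d.
K_eq = L / Σ(b_i/K_i) = 28.91 / 773.9 = 0.03736 m/day.

0.0374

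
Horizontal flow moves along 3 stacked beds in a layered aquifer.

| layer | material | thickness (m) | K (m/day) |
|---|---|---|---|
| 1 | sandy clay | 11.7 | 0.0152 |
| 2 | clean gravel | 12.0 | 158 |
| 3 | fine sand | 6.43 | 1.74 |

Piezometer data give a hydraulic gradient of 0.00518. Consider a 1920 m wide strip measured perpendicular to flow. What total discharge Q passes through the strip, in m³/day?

Flow is parallel to layering, so each bed carries its own Darcy discharge and the transmissivities add.
Σ(K_i·b_i) = 0.0152×11.7 + 158×12.0 + 1.74×6.43 = 1907 m²/day.
Hydraulic gradient i = 0.00518.
Q = Σ(K_i·b_i) · W · i = 1907 × 1920 × 0.005180 = 18970 m³/day.

19000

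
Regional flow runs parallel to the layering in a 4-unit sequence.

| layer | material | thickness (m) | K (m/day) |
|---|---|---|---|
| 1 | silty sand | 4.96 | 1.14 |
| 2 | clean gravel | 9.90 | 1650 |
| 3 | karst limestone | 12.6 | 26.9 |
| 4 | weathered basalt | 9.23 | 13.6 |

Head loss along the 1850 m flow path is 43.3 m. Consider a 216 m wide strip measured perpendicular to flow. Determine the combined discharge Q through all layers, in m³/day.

85000

Flow is parallel to layering, so each bed carries its own Darcy discharge and the transmissivities add.
Σ(K_i·b_i) = 1.14×4.96 + 1650×9.90 + 26.9×12.6 + 13.6×9.23 = 16805 m²/day.
Hydraulic gradient i = Δh / L = 43.3 / 1850 = 0.02341.
Q = Σ(K_i·b_i) · W · i = 16805 × 216 × 0.02341 = 84959 m³/day.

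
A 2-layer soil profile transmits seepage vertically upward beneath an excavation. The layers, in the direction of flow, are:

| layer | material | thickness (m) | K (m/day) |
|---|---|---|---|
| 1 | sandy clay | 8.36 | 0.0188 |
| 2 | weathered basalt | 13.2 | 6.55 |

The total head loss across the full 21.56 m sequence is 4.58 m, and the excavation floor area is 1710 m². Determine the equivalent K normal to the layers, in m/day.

0.0483

Flow is perpendicular to layering, so the layers act in series and the equivalent K is the thickness-weighted harmonic mean.
Total thickness L = 8.36 + 13.2 = 21.56 m.
Σ(b_i/K_i) = 8.36/0.0188 + 13.2/6.55 = 446.7 d.
K_eq = L / Σ(b_i/K_i) = 21.56 / 446.7 = 0.04827 m/day.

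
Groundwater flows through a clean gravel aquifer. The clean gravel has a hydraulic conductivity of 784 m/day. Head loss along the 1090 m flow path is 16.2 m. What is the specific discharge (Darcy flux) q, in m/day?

Hydraulic gradient i = Δh / L = 16.2 / 1090 = 0.01486.
Specific discharge q = K · i = 784.0 × 0.01486 = 11.65 m/day.

11.7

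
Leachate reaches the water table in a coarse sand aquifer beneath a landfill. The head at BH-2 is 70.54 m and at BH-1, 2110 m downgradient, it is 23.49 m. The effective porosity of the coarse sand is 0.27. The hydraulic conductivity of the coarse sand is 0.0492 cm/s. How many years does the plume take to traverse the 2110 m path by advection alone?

Convert K: 0.0492 cm/s × 864 = 42.51 m/day.
Hydraulic gradient i = (70.54 − 23.49) / 2110 = 47.05 / 2110 = 0.02230.
Darcy flux q = K · i = 42.51 × 0.02230 = 0.9479 m/day.
Seepage velocity v = q / n_e = 0.9479 / 0.27 = 3.511 m/day.
Travel time t = L / v = 2110 / 3.511 = 601.0 days = 1.646 years.

1.65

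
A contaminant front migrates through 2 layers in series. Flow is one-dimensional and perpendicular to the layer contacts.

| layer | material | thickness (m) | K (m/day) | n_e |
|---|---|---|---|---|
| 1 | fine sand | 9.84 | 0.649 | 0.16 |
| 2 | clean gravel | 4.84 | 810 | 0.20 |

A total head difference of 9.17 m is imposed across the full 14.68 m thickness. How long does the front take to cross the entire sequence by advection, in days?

With flow normal to the layers, continuity requires the same specific discharge q through every layer.
Σ(b_i/K_i) = 9.84/0.649 + 4.84/810 = 15.17 d.
q = Δh / Σ(b_i/K_i) = 9.17 / 15.17 = 0.6046 m/day.
In each layer the seepage velocity is v_i = q/n_i, so the layer transit time is t_i = b_i·n_i / q:
  layer 1 (fine sand): t_1 = 9.84 × 0.16 / 0.6046 = 2.604 d
  layer 2 (clean gravel): t_2 = 4.84 × 0.20 / 0.6046 = 1.601 d
Total t = Σ t_i = 4.205 days.

4.21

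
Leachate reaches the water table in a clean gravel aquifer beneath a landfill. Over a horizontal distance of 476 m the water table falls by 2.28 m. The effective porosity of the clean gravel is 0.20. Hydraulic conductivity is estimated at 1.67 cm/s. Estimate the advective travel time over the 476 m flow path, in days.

Convert K: 1.67 cm/s × 864 = 1443 m/day.
Hydraulic gradient i = Δh / L = 2.28 / 476 = 0.004790.
Darcy flux q = K · i = 1443 × 0.004790 = 6.911 m/day.
Seepage velocity v = q / n_e = 6.911 / 0.20 = 34.56 m/day.
Travel time t = L / v = 476 / 34.56 = 13.77 days.

13.8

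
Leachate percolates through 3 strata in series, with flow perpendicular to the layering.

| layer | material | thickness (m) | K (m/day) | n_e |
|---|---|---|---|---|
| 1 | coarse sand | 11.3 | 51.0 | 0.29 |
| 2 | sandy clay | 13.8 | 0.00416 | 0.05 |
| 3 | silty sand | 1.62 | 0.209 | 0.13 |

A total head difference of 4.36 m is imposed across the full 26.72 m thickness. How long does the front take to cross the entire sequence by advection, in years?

8.72

With flow normal to the layers, continuity requires the same specific discharge q through every layer.
Σ(b_i/K_i) = 11.3/51.0 + 13.8/0.00416 + 1.62/0.209 = 3325 d.
q = Δh / Σ(b_i/K_i) = 4.36 / 3325 = 0.001311 m/day.
In each layer the seepage velocity is v_i = q/n_i, so the layer transit time is t_i = b_i·n_i / q:
  layer 1 (coarse sand): t_1 = 11.3 × 0.29 / 0.001311 = 2499 d
  layer 2 (sandy clay): t_2 = 13.8 × 0.05 / 0.001311 = 526.2 d
  layer 3 (silty sand): t_3 = 1.62 × 0.13 / 0.001311 = 160.6 d
Total t = Σ t_i = 3186 days = 8.723 years.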